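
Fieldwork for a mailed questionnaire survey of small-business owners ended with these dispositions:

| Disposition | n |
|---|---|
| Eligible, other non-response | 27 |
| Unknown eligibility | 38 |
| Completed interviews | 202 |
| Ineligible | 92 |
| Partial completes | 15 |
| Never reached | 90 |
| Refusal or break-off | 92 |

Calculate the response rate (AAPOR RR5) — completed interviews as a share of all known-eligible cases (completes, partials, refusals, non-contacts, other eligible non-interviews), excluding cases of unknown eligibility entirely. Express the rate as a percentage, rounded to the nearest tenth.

Top = 202
Base = 202 + 15 + 92 + 90 + 27 = 426
RR5 = 202 / 426 = 0.4742

47.4%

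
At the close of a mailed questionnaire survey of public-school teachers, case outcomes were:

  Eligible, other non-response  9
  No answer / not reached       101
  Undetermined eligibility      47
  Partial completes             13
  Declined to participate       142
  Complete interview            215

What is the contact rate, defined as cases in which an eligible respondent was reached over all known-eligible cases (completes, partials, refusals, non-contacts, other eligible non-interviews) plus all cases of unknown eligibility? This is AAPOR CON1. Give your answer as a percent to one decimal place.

Top: 215 + 13 + 142 + 9 = 379
Denominator: 215 + 13 + 142 + 101 + 9 + 47 = 527
CON1 = 379 / 527 = 0.7192

71.9%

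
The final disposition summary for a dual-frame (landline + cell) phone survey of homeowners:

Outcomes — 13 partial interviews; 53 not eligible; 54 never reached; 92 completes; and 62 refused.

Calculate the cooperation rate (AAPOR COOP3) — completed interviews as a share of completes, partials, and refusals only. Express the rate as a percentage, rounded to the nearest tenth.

Top = 92
Denom = 92 + 13 + 62 = 167
COOP3 = 92 / 167 = 0.5509

55.1%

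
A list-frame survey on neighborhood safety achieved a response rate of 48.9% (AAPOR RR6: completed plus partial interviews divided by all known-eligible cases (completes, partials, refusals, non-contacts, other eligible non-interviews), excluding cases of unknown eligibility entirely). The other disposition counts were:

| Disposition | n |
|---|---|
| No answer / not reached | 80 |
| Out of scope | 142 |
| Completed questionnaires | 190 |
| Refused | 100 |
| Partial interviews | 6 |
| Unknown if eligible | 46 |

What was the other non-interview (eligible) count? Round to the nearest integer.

Top → 190 + 6 = 196
RR6 = 196 / D = 0.489
D = 196 / 0.489 = 400.8
Rest of base = 376
other non-interview (eligible) = 400.8 − 376 ≈ 25

25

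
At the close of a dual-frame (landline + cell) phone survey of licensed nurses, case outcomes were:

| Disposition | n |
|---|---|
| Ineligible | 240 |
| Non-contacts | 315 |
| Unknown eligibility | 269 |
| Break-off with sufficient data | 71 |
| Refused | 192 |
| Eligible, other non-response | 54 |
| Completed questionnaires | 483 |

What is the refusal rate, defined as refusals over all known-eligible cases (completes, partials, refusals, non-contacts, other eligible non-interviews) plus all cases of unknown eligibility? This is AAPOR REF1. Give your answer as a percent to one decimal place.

Top: 192
Denom: 483 + 71 + 192 + 315 + 54 + 269 = 1384
REF1 = 192 / 1384 = 0.1387

13.9%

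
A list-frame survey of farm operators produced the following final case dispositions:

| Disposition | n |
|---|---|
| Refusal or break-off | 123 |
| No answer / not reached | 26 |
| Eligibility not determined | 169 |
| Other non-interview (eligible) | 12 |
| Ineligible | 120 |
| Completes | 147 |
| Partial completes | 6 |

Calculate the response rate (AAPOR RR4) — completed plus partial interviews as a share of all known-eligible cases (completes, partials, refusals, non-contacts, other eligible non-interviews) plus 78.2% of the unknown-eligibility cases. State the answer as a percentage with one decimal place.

34.3%

Num: 147 + 6 = 153
Determined eligible: 147 + 6 + 123 + 26 + 12 = 314
Eligible share of unknowns: 0.7820 × 169 = 132.16
Denominator: 314 + 132.16 = 446.16
RR4 = 153 / 446.16 = 0.3429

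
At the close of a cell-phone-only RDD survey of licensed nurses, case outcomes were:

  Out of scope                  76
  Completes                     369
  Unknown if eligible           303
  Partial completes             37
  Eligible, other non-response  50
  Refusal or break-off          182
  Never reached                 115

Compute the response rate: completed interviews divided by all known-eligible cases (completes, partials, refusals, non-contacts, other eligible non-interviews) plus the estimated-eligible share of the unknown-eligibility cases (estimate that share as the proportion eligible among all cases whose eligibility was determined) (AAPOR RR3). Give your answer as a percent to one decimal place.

Top: 369
Known eligible: 369 + 37 + 182 + 115 + 50 = 753
e = 753 / (753 + 76) = 753 / 829 = 0.9083
Estimated eligible among unknowns: 0.9083 × 303 = 275.21
Denominator: 753 + 275.21 = 1028.21
RR3 = 369 / 1028.21 = 0.3589

35.9%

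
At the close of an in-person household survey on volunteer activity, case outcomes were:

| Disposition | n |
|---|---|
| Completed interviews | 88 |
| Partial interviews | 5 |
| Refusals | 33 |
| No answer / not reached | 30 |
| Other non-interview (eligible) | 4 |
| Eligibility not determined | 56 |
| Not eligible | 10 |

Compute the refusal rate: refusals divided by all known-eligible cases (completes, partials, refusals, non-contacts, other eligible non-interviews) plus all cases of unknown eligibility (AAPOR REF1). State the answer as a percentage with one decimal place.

Num = 33
Denominator = 88 + 5 + 33 + 30 + 4 + 56 = 216
REF1 = 33 / 216 = 0.1528

15.3%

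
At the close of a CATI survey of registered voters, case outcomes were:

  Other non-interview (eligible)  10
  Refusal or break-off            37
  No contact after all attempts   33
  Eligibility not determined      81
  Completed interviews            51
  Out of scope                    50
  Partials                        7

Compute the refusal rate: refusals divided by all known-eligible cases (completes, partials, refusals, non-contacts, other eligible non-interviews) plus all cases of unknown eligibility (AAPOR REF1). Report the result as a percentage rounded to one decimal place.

Num: 37
Base: 51 + 7 + 37 + 33 + 10 + 81 = 219
REF1 = 37 / 219 = 0.1689

16.9%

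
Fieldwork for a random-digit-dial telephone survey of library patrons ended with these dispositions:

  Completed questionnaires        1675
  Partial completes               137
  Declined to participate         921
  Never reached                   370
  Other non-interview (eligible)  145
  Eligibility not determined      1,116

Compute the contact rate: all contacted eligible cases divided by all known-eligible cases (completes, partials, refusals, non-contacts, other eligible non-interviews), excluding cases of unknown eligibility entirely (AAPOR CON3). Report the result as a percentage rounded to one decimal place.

Num: 1675 + 137 + 921 + 145 = 2878
Denominator: 1675 + 137 + 921 + 370 + 145 = 3248
CON3 = 2878 / 3248 = 0.8861

88.6%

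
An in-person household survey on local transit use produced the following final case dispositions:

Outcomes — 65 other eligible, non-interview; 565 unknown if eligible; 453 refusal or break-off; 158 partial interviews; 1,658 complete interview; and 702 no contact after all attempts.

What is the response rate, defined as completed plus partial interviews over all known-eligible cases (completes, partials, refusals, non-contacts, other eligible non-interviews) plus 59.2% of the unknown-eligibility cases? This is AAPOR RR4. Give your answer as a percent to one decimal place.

53.9%

Top → 1658 + 158 = 1816
Determined eligible → 1658 + 158 + 453 + 702 + 65 = 3036
e × U → 0.5920 × 565 = 334.48
Denom → 3036 + 334.48 = 3370.48
RR4 = 1816 / 3370.48 = 0.5388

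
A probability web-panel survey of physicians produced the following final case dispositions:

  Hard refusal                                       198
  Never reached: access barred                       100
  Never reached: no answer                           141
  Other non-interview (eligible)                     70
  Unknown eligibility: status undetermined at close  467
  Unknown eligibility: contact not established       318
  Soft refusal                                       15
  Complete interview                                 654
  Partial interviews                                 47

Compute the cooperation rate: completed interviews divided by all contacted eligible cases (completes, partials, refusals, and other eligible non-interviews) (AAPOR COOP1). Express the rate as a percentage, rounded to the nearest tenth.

66.5%

Refusals = 198 + 15 = 213
No answer / not reached = 141 + 100 = 241
Unknown if eligible = 318 + 467 = 785
Top: 654
Denom: 654 + 47 + 213 + 70 = 984
COOP1 = 654 / 984 = 0.6646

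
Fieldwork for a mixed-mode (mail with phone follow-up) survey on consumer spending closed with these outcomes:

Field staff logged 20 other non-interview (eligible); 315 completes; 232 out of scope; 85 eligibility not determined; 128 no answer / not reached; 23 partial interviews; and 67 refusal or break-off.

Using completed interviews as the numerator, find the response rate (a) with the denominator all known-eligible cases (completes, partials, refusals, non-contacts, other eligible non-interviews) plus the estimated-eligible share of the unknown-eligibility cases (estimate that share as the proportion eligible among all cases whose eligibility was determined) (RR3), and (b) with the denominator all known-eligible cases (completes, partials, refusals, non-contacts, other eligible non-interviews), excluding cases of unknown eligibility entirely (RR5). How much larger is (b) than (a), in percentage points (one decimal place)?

5.6

Num → 315
Eligible (known) → 315 + 23 + 67 + 128 + 20 = 553
e = 553 / (553 + 232) = 553 / 785 = 0.7045
Eligible share of unknowns → 0.7045 × 85 = 59.88
Base → 553 + 59.88 = 612.88
RR3 = 315 / 612.88 = 0.5140
Base → 315 + 23 + 67 + 128 + 20 = 553
RR5 = 315 / 553 = 0.5696
Difference = 56.96 − 51.40 = 5.56 percentage points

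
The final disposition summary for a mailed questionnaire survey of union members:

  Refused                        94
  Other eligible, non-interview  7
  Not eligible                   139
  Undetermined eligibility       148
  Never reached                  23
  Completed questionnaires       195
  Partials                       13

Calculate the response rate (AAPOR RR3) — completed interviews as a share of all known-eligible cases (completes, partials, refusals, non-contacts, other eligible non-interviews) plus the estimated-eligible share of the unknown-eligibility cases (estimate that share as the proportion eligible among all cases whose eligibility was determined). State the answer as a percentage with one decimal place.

Numerator → 195
Known eligible → 195 + 13 + 94 + 23 + 7 = 332
e = 332 / (332 + 139) = 332 / 471 = 0.7049
e × U → 0.7049 × 148 = 104.33
Denominator → 332 + 104.33 = 436.33
RR3 = 195 / 436.33 = 0.4469

44.7%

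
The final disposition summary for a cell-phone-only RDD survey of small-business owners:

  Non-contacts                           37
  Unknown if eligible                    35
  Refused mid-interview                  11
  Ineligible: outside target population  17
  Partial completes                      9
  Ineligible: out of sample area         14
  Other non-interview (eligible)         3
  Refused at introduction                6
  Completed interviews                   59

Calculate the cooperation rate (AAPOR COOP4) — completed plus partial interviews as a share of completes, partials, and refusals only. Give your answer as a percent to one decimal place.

80.0%

Refused = 6 + 11 = 17
Out of scope = 17 + 14 = 31
Num → 59 + 9 = 68
Denom → 59 + 9 + 17 = 85
COOP4 = 68 / 85 = 0.8000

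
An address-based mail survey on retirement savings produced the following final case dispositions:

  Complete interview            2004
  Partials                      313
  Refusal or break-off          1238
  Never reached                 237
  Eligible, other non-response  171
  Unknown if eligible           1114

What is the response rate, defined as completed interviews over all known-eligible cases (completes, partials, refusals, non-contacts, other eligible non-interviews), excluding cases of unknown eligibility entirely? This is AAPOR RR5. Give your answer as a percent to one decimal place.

Numerator = 2004
Denominator = 2004 + 313 + 1238 + 237 + 171 = 3963
RR5 = 2004 / 3963 = 0.5057

50.6%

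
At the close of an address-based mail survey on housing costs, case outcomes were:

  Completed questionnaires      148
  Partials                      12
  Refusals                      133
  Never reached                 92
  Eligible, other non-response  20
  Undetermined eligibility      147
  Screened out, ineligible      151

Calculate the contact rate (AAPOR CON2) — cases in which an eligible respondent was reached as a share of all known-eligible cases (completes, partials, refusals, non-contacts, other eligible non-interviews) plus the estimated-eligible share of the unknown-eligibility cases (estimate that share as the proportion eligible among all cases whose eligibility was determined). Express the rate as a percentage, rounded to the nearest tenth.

61.1%

Top = 148 + 12 + 133 + 20 = 313
Eligible (known) = 148 + 12 + 133 + 92 + 20 = 405
e = 405 / (405 + 151) = 405 / 556 = 0.7284
e × U = 0.7284 × 147 = 107.07
Denom = 405 + 107.07 = 512.07
CON2 = 313 / 512.07 = 0.6112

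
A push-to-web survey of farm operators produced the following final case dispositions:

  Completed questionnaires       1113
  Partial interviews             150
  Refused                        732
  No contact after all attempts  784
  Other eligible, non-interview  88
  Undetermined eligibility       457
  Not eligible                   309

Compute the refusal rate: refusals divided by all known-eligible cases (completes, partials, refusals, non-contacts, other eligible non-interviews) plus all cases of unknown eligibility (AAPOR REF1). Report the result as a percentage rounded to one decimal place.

Num: 732
Denom: 1113 + 150 + 732 + 784 + 88 + 457 = 3324
REF1 = 732 / 3324 = 0.2202

22.0%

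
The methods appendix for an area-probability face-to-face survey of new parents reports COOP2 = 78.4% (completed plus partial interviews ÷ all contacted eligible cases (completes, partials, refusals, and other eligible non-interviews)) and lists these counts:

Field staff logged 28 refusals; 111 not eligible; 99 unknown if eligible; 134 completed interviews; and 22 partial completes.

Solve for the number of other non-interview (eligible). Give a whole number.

15

Num → 134 + 22 = 156
COOP2 = 156 / D = 0.784
D = 156 / 0.784 = 199.0
Other denominator terms total 184
other non-interview (eligible) = 199.0 − 184 ≈ 15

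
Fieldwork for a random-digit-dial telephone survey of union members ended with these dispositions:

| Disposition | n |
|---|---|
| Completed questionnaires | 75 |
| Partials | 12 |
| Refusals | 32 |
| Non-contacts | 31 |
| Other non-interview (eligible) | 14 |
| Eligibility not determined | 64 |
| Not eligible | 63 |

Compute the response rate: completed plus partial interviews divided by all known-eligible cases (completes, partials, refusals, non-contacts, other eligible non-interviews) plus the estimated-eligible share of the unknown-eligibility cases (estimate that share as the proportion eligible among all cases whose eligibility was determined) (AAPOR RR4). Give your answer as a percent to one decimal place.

Num: 75 + 12 = 87
Determined eligible: 75 + 12 + 32 + 31 + 14 = 164
e = 164 / (164 + 63) = 164 / 227 = 0.7225
Estimated eligible among unknowns: 0.7225 × 64 = 46.24
Base: 164 + 46.24 = 210.24
RR4 = 87 / 210.24 = 0.4138

41.4%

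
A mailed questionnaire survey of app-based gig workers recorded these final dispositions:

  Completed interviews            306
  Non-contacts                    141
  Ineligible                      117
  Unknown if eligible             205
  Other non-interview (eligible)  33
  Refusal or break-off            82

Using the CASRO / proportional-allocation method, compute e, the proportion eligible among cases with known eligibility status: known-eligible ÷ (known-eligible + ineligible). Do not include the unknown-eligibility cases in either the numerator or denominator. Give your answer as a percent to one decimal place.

82.8%

Eligible (known) → 306 + 82 + 141 + 33 = 562
e = 562 / (562 + 117) = 562 / 679 = 0.8277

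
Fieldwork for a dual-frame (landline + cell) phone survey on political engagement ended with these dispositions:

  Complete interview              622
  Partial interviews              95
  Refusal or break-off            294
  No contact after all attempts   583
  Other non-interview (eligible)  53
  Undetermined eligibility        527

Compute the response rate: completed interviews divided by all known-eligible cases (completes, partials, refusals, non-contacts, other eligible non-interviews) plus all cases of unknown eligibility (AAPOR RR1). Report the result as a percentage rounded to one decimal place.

Top = 622
Denominator = 622 + 95 + 294 + 583 + 53 + 527 = 2174
RR1 = 622 / 2174 = 0.2861

28.6%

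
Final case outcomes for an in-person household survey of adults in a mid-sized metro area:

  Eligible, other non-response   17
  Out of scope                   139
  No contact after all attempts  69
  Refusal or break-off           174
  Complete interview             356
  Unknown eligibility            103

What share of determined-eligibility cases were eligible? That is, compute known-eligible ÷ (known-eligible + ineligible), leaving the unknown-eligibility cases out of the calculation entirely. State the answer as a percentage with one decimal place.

81.6%

Known eligible → 356 + 174 + 69 + 17 = 616
e = 616 / (616 + 139) = 616 / 755 = 0.8159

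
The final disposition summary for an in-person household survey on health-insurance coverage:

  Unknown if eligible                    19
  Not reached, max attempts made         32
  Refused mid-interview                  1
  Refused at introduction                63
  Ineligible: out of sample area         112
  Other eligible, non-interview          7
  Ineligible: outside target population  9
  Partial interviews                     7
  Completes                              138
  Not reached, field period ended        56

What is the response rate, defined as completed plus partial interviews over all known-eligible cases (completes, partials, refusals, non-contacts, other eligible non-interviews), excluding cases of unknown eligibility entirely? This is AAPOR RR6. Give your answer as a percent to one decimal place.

47.7%

Refused = 63 + 1 = 64
No answer / not reached = 56 + 32 = 88
Not eligible = 9 + 112 = 121
Numerator → 138 + 7 = 145
Denominator → 138 + 7 + 64 + 88 + 7 = 304
RR6 = 145 / 304 = 0.4770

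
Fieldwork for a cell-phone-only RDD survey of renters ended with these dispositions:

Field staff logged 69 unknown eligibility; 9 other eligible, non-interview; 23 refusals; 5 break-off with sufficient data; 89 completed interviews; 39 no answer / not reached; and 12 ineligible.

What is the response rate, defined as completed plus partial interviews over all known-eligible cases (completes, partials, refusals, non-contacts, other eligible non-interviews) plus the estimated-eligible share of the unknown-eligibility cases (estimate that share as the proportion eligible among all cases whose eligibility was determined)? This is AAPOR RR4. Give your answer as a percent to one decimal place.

41.0%

Numerator: 89 + 5 = 94
Eligible (known): 89 + 5 + 23 + 39 + 9 = 165
e = 165 / (165 + 12) = 165 / 177 = 0.9322
e × U: 0.9322 × 69 = 64.32
Denom: 165 + 64.32 = 229.32
RR4 = 94 / 229.32 = 0.4099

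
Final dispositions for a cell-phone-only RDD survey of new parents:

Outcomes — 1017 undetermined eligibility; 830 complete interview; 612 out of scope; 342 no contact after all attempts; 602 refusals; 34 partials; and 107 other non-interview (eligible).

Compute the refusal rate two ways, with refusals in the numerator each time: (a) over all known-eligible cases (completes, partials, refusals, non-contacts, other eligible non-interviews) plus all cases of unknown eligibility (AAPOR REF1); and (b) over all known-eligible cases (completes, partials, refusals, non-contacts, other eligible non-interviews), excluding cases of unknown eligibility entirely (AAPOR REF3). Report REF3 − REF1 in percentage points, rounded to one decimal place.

Top → 602
Denom → 830 + 34 + 602 + 342 + 107 + 1017 = 2932
REF1 = 602 / 2932 = 0.2053
Denom → 830 + 34 + 602 + 342 + 107 = 1915
REF3 = 602 / 1915 = 0.3144
Difference = 31.44 − 20.53 = 10.91 percentage points

10.9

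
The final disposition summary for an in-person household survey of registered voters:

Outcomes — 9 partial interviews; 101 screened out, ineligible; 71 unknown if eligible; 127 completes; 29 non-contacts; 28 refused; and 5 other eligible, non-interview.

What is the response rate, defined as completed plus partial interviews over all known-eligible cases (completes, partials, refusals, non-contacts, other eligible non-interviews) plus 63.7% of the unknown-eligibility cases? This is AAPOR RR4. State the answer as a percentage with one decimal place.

Num: 127 + 9 = 136
Known eligible: 127 + 9 + 28 + 29 + 5 = 198
Estimated eligible among unknowns: 0.6370 × 71 = 45.23
Base: 198 + 45.23 = 243.23
RR4 = 136 / 243.23 = 0.5591

55.9%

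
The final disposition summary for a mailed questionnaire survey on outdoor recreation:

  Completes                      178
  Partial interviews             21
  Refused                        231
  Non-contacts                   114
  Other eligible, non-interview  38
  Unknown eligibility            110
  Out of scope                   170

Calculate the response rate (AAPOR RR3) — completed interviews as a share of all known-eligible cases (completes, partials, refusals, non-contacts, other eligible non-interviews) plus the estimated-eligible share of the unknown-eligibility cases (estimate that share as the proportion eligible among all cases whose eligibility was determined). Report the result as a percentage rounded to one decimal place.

Top → 178
Known eligible → 178 + 21 + 231 + 114 + 38 = 582
e = 582 / (582 + 170) = 582 / 752 = 0.7739
Eligible share of unknowns → 0.7739 × 110 = 85.13
Base → 582 + 85.13 = 667.13
RR3 = 178 / 667.13 = 0.2668

26.7%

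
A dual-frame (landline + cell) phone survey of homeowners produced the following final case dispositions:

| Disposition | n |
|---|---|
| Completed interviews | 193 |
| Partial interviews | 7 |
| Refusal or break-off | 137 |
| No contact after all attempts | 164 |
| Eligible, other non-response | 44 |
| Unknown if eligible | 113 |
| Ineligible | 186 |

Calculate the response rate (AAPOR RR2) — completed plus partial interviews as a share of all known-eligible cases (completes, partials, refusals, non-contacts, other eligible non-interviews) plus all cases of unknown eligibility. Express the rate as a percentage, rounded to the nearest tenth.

Numerator → 193 + 7 = 200
Denominator → 193 + 7 + 137 + 164 + 44 + 113 = 658
RR2 = 200 / 658 = 0.3040

30.4%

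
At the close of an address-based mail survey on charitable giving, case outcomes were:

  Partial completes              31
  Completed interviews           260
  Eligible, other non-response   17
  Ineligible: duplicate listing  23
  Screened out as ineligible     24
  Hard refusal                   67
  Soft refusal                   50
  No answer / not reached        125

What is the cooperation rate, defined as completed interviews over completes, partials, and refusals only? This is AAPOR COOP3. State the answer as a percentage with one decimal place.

63.7%

Refusals = 67 + 50 = 117
Out of scope = 24 + 23 = 47
Top → 260
Denominator → 260 + 31 + 117 = 408
COOP3 = 260 / 408 = 0.6373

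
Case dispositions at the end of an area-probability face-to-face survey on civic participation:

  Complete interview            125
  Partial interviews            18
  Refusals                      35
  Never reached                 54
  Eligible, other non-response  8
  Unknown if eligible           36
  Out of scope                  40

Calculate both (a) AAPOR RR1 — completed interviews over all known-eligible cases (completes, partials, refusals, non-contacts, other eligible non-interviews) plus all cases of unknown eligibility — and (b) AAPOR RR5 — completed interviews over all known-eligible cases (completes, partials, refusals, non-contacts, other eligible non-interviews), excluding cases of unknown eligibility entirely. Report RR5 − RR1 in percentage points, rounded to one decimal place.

6.8

Num: 125
Base: 125 + 18 + 35 + 54 + 8 + 36 = 276
RR1 = 125 / 276 = 0.4529
Base: 125 + 18 + 35 + 54 + 8 = 240
RR5 = 125 / 240 = 0.5208
Difference = 52.08 − 45.29 = 6.79 percentage points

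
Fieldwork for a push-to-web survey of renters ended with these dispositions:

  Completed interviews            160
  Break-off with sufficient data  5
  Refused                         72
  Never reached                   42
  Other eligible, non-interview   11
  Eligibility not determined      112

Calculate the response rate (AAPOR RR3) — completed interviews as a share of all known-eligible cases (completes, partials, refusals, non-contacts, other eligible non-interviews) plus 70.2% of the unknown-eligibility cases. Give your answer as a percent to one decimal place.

Numerator: 160
Known eligible: 160 + 5 + 72 + 42 + 11 = 290
Estimated eligible among unknowns: 0.7020 × 112 = 78.62
Base: 290 + 78.62 = 368.62
RR3 = 160 / 368.62 = 0.4341

43.4%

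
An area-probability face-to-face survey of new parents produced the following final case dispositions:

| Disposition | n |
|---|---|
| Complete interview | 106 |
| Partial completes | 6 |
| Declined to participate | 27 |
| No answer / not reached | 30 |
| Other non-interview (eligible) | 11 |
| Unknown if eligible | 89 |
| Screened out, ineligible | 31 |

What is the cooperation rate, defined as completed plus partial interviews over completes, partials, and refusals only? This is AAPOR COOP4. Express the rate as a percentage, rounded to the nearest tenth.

80.6%

Numerator = 106 + 6 = 112
Denom = 106 + 6 + 27 = 139
COOP4 = 112 / 139 = 0.8058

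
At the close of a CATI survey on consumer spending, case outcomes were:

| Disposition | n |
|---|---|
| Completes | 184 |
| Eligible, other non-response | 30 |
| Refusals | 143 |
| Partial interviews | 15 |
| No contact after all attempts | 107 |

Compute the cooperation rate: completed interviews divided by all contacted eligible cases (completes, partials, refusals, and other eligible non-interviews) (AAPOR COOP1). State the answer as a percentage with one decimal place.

Numerator → 184
Base → 184 + 15 + 143 + 30 = 372
COOP1 = 184 / 372 = 0.4946

49.5%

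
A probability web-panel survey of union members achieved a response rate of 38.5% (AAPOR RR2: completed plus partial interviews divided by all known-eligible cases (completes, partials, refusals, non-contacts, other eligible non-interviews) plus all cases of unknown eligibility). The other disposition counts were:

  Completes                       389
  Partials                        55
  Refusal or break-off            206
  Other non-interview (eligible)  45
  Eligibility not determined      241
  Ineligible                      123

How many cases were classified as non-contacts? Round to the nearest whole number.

Numerator: 389 + 55 = 444
RR2 = 444 / D = 0.385
D = 444 / 0.385 = 1153.2
Rest of base = 936
non-contacts = 1153.2 − 936 ≈ 217

217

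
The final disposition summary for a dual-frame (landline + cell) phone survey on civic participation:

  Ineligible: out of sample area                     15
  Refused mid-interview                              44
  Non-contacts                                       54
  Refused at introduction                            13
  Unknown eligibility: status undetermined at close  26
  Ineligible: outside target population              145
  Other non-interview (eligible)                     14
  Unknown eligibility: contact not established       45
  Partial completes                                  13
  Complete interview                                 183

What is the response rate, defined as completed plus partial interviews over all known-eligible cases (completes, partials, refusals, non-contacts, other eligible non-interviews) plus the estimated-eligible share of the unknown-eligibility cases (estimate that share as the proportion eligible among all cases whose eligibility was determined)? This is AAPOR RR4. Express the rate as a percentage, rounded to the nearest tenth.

Refused = 13 + 44 = 57
Undetermined eligibility = 45 + 26 = 71
Not eligible = 145 + 15 = 160
Numerator → 183 + 13 = 196
Known eligible → 183 + 13 + 57 + 54 + 14 = 321
e = 321 / (321 + 160) = 321 / 481 = 0.6674
Estimated eligible among unknowns → 0.6674 × 71 = 47.39
Base → 321 + 47.39 = 368.39
RR4 = 196 / 368.39 = 0.5320

53.2%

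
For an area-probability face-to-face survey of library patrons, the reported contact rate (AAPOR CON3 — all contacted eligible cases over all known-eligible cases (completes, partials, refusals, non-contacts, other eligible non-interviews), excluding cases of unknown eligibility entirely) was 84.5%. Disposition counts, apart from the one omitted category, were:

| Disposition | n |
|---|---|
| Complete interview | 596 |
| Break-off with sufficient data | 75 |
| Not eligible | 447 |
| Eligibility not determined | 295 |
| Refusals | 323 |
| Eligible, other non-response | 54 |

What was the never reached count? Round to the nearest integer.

192

Numerator → 596 + 75 + 323 + 54 = 1048
CON3 = 1048 / D = 0.845
D = 1048 / 0.845 = 1240.2
Other denominator terms total 1048
never reached = 1240.2 − 1048 ≈ 192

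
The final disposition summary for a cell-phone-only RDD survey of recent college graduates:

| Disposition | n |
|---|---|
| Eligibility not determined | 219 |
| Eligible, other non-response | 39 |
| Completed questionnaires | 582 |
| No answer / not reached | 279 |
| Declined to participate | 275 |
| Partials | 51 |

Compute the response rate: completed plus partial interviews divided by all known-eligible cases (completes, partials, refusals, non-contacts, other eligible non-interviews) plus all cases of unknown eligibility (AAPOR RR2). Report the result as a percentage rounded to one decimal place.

Top = 582 + 51 = 633
Denom = 582 + 51 + 275 + 279 + 39 + 219 = 1445
RR2 = 633 / 1445 = 0.4381

43.8%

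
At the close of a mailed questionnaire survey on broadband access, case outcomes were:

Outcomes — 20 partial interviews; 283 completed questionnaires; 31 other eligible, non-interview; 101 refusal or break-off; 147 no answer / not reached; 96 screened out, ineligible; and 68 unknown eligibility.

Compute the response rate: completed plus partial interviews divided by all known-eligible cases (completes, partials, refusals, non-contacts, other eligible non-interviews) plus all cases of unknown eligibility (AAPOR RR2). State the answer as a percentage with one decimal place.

46.6%

Numerator = 283 + 20 = 303
Denom = 283 + 20 + 101 + 147 + 31 + 68 = 650
RR2 = 303 / 650 = 0.4662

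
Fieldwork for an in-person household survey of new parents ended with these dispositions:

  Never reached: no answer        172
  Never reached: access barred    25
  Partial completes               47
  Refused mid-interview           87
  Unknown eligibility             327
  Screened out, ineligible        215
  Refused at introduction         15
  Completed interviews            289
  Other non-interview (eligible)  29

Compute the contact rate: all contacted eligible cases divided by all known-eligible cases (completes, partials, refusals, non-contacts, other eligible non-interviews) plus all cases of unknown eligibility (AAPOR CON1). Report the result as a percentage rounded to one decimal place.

Declined to participate = 15 + 87 = 102
Non-contacts = 172 + 25 = 197
Num = 289 + 47 + 102 + 29 = 467
Denom = 289 + 47 + 102 + 197 + 29 + 327 = 991
CON1 = 467 / 991 = 0.4712

47.1%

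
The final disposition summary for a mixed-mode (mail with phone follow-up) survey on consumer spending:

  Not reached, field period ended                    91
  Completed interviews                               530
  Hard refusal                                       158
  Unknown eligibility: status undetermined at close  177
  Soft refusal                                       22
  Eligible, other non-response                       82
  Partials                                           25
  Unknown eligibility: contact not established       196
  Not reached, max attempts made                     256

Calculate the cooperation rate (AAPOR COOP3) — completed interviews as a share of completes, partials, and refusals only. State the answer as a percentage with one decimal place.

Refusal or break-off = 158 + 22 = 180
No answer / not reached = 91 + 256 = 347
Unknown if eligible = 196 + 177 = 373
Top: 530
Base: 530 + 25 + 180 = 735
COOP3 = 530 / 735 = 0.7211

72.1%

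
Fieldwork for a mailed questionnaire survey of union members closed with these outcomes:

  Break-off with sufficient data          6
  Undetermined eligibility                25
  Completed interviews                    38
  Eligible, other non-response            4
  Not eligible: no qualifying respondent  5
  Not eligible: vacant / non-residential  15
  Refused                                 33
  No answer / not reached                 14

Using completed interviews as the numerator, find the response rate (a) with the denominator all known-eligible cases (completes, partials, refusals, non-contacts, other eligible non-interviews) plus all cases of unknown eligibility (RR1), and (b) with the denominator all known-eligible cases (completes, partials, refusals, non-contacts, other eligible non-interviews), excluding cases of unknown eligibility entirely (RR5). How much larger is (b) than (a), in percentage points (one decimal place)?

Screened out, ineligible = 5 + 15 = 20
Top → 38
Denominator → 38 + 6 + 33 + 14 + 4 + 25 = 120
RR1 = 38 / 120 = 0.3167
Denominator → 38 + 6 + 33 + 14 + 4 = 95
RR5 = 38 / 95 = 0.4000
Difference = 40.00 − 31.67 = 8.33 percentage points

8.3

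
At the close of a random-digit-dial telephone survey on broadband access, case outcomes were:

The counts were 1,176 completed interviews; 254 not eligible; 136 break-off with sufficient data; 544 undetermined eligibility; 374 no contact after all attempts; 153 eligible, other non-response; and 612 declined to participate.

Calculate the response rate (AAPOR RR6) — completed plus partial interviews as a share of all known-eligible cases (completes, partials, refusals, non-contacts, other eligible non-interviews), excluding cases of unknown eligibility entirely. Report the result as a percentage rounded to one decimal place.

Numerator = 1176 + 136 = 1312
Denominator = 1176 + 136 + 612 + 374 + 153 = 2451
RR6 = 1312 / 2451 = 0.5353

53.5%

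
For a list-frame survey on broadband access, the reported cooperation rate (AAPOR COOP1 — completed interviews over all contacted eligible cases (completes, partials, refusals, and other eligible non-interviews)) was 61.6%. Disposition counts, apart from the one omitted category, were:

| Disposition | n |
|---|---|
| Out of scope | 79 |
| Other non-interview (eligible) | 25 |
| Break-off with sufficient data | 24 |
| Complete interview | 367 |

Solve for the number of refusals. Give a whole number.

180

COOP1 = 367 / D = 0.616
D = 367 / 0.616 = 595.8
Rest of base = 416
refusals = 595.8 − 416 ≈ 180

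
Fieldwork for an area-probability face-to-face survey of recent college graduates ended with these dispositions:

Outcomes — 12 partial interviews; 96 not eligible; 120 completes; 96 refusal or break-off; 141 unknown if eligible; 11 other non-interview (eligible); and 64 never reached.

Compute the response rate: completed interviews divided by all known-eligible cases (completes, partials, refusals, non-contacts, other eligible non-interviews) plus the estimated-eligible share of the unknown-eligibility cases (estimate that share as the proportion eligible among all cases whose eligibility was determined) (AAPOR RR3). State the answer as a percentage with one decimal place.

29.3%

Num = 120
Determined eligible = 120 + 12 + 96 + 64 + 11 = 303
e = 303 / (303 + 96) = 303 / 399 = 0.7594
Estimated eligible among unknowns = 0.7594 × 141 = 107.08
Denom = 303 + 107.08 = 410.08
RR3 = 120 / 410.08 = 0.2926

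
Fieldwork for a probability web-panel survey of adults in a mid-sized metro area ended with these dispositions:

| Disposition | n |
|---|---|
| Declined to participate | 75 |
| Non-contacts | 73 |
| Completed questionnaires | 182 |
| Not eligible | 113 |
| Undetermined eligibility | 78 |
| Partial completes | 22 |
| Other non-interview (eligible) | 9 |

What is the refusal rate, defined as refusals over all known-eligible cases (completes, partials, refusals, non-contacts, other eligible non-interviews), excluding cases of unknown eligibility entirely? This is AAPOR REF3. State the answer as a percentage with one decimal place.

20.8%

Numerator: 75
Denom: 182 + 22 + 75 + 73 + 9 = 361
REF3 = 75 / 361 = 0.2078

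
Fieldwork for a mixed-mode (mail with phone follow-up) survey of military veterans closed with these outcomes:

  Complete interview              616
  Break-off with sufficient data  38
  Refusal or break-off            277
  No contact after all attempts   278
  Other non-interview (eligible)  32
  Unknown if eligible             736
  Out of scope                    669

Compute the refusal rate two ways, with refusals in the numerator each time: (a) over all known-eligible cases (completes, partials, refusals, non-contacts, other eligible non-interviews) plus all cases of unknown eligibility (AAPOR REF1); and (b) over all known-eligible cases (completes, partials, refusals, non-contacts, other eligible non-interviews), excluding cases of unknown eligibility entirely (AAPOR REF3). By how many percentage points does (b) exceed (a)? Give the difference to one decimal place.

8.3

Num → 277
Base → 616 + 38 + 277 + 278 + 32 + 736 = 1977
REF1 = 277 / 1977 = 0.1401
Base → 616 + 38 + 277 + 278 + 32 = 1241
REF3 = 277 / 1241 = 0.2232
Difference = 22.32 − 14.01 = 8.31 percentage points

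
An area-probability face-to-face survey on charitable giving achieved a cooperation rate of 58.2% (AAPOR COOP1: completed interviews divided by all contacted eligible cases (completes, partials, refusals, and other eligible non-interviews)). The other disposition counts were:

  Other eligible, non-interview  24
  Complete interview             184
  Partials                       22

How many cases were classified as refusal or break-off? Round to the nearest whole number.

86

COOP1 = 184 / D = 0.582
D = 184 / 0.582 = 316.2
Remaining denominator categories sum to 230
refusal or break-off = 316.2 − 230 ≈ 86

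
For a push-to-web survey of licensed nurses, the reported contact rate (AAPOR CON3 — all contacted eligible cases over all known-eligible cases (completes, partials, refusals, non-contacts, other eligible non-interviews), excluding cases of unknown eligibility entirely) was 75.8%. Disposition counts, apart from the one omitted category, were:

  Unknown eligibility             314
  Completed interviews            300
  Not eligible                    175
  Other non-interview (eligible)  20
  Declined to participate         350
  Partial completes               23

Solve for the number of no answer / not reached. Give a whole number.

221

Top → 300 + 23 + 350 + 20 = 693
CON3 = 693 / D = 0.758
D = 693 / 0.758 = 914.2
Remaining denominator categories sum to 693
no answer / not reached = 914.2 − 693 ≈ 221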